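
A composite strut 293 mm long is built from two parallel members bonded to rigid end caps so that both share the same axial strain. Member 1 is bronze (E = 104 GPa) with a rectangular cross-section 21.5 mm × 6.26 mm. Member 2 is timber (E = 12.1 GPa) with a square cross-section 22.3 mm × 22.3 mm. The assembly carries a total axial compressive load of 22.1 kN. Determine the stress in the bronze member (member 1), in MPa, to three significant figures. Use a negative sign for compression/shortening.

A_1 = 134.6 mm².
A_2 = 497.3 mm².
Equal strain + equilibrium ⇒ each member carries load in proportion to AE: A₁E₁ = 14000000 N, A₂E₂ = 6017000 N, ΣAE = 20010000 N.
σ₁ = P·E₁/ΣAE = -22100·104000/20010000 = -114.8 MPa.

-115 MPa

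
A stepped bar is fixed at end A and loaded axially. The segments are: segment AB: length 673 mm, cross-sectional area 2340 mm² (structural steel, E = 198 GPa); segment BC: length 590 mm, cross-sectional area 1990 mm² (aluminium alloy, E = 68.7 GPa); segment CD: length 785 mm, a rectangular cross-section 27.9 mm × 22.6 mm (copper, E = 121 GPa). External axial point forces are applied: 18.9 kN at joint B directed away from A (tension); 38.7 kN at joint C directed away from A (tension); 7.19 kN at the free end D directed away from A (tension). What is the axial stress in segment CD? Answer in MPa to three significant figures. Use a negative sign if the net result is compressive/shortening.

Internal axial forces (sectioning from the free end, tension +): N_CD = 7.19 kN, N_BC = 45.89 kN, N_AB = 64.79 kN.
A_CD = 630.5 mm².
σ_CD = N_CD/A_CD = 7190/630.5 = 11.4 MPa.

11.4 MPa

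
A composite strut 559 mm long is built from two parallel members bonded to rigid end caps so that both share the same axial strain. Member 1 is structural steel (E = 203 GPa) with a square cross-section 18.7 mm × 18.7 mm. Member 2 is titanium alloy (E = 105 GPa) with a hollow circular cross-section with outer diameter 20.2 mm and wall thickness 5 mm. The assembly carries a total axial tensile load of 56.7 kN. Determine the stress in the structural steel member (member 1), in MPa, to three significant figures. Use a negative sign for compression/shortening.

120 MPa

A_1 = 349.7 mm².
A_2 = 238.8 mm².
Equal strain + equilibrium ⇒ each member carries load in proportion to AE: A₁E₁ = 70990000 N, A₂E₂ = 25070000 N, ΣAE = 96060000 N.
σ₁ = P·E₁/ΣAE = 56700·203000/96060000 = 119.8 MPa.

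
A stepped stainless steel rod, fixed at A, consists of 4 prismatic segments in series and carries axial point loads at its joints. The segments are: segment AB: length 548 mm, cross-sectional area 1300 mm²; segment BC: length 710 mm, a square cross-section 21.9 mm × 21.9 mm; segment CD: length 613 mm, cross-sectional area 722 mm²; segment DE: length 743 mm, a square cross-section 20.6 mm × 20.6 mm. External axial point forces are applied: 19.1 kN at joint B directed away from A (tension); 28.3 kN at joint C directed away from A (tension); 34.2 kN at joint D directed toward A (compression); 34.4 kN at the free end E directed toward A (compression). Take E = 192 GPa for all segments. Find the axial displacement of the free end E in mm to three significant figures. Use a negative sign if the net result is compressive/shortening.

-0.974 mm

Internal axial forces (sectioning from the free end, tension +): N_DE = -34.4 kN, N_CD = -68.6 kN, N_BC = -40.3 kN, N_AB = -21.2 kN.
A_BC = 479.6 mm².
A_DE = 424.4 mm².
δ_AB = -21200·548/(1300·192000) = -0.04654 mm
δ_BC = -40300·710/(479.6·192000) = -0.3107 mm
δ_CD = -68600·613/(722·192000) = -0.3034 mm
δ_DE = -34400·743/(424.4·192000) = -0.3137 mm
δ = Σδ_i = -0.9743 mm.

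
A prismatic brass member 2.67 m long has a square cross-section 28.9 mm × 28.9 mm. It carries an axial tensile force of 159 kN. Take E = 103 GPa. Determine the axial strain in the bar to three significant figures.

0.00185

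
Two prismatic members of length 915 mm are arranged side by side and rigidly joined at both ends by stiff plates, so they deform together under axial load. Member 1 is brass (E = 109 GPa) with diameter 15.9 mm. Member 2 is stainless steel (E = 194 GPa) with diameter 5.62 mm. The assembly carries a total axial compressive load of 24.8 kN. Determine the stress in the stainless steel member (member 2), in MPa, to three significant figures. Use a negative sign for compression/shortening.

A_1 = 198.6 mm².
A_2 = 24.81 mm².
Equal strain + equilibrium ⇒ each member carries load in proportion to AE: A₁E₁ = 21640000 N, A₂E₂ = 4812000 N, ΣAE = 26460000 N.
σ₂ = P·E₂/ΣAE = -24800·194000/26460000 = -181.9 MPa.

-182 MPa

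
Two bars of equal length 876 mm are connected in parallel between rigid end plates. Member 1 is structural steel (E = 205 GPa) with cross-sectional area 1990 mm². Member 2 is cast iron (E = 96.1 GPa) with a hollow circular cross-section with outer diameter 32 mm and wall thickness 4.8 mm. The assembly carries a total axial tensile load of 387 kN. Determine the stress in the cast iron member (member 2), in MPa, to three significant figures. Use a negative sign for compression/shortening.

A_2 = 410.2 mm².
Equal strain + equilibrium ⇒ each member carries load in proportion to AE: A₁E₁ = 408000000 N, A₂E₂ = 39420000 N, ΣAE = 447400000 N.
σ₂ = P·E₂/ΣAE = 387000·96100/447400000 = 83.13 MPa.

83.1 MPa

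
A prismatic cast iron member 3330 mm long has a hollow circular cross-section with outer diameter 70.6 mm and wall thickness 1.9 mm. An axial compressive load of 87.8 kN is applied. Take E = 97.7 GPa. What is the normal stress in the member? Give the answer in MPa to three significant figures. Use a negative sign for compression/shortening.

A = 410.1 mm².
σ = N/A = -87800/410.1 = -214.1 MPa.

-214 MPa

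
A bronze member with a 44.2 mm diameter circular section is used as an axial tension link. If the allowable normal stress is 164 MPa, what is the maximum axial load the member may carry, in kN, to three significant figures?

252 kN

A = 1534 mm².
P_max = σ_allow · A = 164 · 1534 = 251600 N = 251.6 kN.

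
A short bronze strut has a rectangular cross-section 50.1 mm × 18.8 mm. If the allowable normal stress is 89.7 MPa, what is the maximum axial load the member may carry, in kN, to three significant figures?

A = 941.9 mm².
P_max = σ_allow · A = 89.7 · 941.9 = 84490 N = 84.49 kN.

84.5 kN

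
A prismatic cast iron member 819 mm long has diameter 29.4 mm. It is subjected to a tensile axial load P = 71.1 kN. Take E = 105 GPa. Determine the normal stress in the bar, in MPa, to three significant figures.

105 MPa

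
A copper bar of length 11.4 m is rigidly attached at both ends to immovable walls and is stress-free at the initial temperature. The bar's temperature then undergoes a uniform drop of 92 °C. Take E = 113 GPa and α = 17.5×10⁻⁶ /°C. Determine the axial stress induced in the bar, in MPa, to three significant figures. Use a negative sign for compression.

182 MPa

Free thermal expansion αLΔT = 17.5e-6 · 11400 · -92 = -18.35 mm.
The walls impose strain ε = −(-18.35)/11400 = 1.6100e-03; σ = Eε = 113000 · 1.6100e-03 = 181.9 MPa.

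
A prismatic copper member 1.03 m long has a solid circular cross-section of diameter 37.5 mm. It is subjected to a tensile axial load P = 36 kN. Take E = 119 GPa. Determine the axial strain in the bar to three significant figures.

2.74e-04

A = 1104 mm².
σ = N/A = 32.59 MPa; ε = σ/E = 32.59/119000 = 2.739e-04.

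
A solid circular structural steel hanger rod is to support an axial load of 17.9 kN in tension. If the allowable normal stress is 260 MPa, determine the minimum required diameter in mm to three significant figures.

9.36 mm

Required area A ≥ P/σ_allow = 17900/260 = 68.85 mm².
For a solid circular section, d ≥ √(4A/π) = 9.363 mm.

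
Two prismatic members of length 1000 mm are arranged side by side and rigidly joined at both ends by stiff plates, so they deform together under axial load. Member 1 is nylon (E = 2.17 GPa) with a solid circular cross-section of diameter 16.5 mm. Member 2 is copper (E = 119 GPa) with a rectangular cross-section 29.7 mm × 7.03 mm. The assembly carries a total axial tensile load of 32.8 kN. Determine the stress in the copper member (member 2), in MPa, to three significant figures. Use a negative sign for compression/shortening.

154 MPa

A_1 = 213.8 mm².
A_2 = 208.8 mm².
Equal strain + equilibrium ⇒ each member carries load in proportion to AE: A₁E₁ = 464000 N, A₂E₂ = 24850000 N, ΣAE = 25310000 N.
σ₂ = P·E₂/ΣAE = 32800·119000/25310000 = 154.2 MPa.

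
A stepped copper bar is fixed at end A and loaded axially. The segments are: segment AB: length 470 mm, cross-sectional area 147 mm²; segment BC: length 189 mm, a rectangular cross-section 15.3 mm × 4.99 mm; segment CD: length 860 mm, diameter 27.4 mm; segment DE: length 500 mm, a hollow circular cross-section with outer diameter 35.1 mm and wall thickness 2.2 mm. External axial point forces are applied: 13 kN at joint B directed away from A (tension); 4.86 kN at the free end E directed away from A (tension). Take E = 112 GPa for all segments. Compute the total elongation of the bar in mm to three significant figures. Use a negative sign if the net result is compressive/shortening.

0.776 mm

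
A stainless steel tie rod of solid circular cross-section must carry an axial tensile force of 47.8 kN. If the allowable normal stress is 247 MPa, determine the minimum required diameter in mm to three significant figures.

15.7 mm

Required area A ≥ P/σ_allow = 47800/247 = 193.5 mm².
For a solid circular section, d ≥ √(4A/π) = 15.7 mm.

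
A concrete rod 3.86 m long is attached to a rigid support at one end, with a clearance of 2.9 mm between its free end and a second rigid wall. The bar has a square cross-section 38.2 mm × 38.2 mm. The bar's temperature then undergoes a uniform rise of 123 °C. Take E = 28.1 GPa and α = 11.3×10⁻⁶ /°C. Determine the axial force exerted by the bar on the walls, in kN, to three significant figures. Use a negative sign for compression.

-26.2 kN

Free thermal expansion αLΔT = 11.3e-6 · 3860 · 123 = 5.365 mm.
The walls engage after the gap closes; constrained expansion = 5.365 − 2.9 = 2.465 mm.
The walls impose strain ε = −(2.465)/3860 = -6.3860e-04; σ = Eε = 28100 · -6.3860e-04 = -17.94 MPa.
Wall reaction R = σ·A = -17.94·1459 = -26190 N = -26.19 kN.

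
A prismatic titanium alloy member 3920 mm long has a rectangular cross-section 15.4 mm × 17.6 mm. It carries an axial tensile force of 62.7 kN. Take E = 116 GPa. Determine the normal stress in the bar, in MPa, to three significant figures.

231 MPa

A = 271 mm².
σ = N/A = 62700/271 = 231.3 MPa.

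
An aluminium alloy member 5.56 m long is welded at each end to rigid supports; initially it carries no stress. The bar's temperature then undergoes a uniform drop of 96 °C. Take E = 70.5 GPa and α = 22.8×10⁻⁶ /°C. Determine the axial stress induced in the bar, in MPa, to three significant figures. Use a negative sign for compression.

154 MPa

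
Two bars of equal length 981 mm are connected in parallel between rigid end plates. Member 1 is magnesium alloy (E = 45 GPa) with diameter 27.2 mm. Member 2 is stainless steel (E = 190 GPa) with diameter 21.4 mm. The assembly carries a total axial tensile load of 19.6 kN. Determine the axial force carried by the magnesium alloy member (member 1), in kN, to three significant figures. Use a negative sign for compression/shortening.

A_1 = 581.1 mm².
A_2 = 359.7 mm².
Equal strain + equilibrium ⇒ each member carries load in proportion to AE: A₁E₁ = 26150000 N, A₂E₂ = 68340000 N, ΣAE = 94490000 N.
F₁ = P·A₁E₁/ΣAE = 19600·26150000/94490000 = 5424 N.

5.42 kN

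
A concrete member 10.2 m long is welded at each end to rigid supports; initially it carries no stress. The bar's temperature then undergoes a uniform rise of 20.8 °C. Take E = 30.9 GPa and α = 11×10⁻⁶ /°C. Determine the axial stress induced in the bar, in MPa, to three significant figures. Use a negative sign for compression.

-7.07 MPa

Free thermal expansion αLΔT = 11e-6 · 10200 · 20.8 = 2.334 mm.
The walls impose strain ε = −(2.334)/10200 = -2.2880e-04; σ = Eε = 30900 · -2.2880e-04 = -7.07 MPa.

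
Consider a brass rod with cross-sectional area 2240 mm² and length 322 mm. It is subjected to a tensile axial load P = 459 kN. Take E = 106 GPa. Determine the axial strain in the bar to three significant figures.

0.00193

σ = N/A = 204.9 MPa; ε = σ/E = 204.9/106000 = 1.933e-03.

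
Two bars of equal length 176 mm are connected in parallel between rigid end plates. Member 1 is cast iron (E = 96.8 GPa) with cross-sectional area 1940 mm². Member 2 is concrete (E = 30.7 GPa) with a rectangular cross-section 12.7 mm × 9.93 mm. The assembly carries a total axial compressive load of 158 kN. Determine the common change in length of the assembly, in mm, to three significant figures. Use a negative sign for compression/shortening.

-0.145 mm

A_2 = 126.1 mm².
Equal strain + equilibrium ⇒ each member carries load in proportion to AE: A₁E₁ = 187800000 N, A₂E₂ = 3872000 N, ΣAE = 191700000 N.
δ = PL/ΣAE = -158000·176/191700000 = -0.1451 mm.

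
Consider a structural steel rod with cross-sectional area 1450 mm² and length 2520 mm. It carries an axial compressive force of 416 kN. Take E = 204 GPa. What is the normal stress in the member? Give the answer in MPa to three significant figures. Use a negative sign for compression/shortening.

σ = N/A = -416000/1450 = -286.9 MPa.

-287 MPa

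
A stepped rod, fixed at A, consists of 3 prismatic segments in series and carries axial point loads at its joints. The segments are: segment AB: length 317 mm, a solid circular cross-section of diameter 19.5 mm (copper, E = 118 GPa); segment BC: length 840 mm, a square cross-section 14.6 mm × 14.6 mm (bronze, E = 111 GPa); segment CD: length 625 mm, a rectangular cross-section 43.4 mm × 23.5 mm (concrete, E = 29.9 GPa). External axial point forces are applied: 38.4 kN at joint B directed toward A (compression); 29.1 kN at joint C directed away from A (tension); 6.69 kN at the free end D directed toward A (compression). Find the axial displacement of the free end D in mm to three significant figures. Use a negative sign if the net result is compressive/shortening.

0.515 mm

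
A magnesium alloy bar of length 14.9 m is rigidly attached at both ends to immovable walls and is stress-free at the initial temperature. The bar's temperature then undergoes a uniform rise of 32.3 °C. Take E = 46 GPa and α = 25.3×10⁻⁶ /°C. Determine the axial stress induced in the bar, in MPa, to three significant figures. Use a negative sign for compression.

-37.6 MPa

Free thermal expansion αLΔT = 25.3e-6 · 14900 · 32.3 = 12.18 mm.
The walls impose strain ε = −(12.18)/14900 = -8.1719e-04; σ = Eε = 46000 · -8.1719e-04 = -37.59 MPa.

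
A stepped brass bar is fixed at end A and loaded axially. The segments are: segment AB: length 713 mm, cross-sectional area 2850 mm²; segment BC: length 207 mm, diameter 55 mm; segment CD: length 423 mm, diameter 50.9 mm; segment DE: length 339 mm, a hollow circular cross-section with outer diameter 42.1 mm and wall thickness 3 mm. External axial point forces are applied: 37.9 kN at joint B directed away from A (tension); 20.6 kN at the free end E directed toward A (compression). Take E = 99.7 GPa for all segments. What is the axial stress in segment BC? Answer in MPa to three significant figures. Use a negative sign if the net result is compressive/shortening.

-8.67 MPa

Internal axial forces (sectioning from the free end, tension +): N_DE = -20.6 kN, N_CD = -20.6 kN, N_BC = -20.6 kN, N_AB = 17.3 kN.
A_BC = 2376 mm².
σ_BC = N_BC/A_BC = -20600/2376 = -8.671 MPa.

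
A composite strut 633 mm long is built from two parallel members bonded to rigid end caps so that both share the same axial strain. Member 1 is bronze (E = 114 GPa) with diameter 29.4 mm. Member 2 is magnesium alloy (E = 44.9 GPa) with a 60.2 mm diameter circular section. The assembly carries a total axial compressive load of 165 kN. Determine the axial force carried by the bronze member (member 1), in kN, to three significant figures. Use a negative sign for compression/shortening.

A_1 = 678.9 mm².
A_2 = 2846 mm².
Equal strain + equilibrium ⇒ each member carries load in proportion to AE: A₁E₁ = 77390000 N, A₂E₂ = 127800000 N, ΣAE = 205200000 N.
F₁ = P·A₁E₁/ΣAE = -165000·77390000/205200000 = -62230 N.

-62.2 kN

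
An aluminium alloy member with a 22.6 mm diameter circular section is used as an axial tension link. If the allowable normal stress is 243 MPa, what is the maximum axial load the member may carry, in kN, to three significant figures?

97.5 kN

A = 401.1 mm².
P_max = σ_allow · A = 243 · 401.1 = 97480 N = 97.48 kN.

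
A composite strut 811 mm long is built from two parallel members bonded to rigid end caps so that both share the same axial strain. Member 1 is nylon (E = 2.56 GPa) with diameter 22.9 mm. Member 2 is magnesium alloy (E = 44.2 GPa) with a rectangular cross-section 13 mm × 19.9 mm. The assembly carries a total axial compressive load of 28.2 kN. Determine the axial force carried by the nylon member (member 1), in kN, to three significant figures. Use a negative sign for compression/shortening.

A_1 = 411.9 mm².
A_2 = 258.7 mm².
Equal strain + equilibrium ⇒ each member carries load in proportion to AE: A₁E₁ = 1054000 N, A₂E₂ = 11430000 N, ΣAE = 12490000 N.
F₁ = P·A₁E₁/ΣAE = -28200·1054000/12490000 = -2381 N.

-2.38 kN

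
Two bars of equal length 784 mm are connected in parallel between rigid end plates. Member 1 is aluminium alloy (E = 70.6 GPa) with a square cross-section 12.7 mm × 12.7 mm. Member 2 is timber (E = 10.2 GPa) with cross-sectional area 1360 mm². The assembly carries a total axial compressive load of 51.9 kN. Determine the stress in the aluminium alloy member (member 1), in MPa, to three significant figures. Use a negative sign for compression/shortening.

A_1 = 161.3 mm².
Equal strain + equilibrium ⇒ each member carries load in proportion to AE: A₁E₁ = 11390000 N, A₂E₂ = 13870000 N, ΣAE = 25260000 N.
σ₁ = P·E₁/ΣAE = -51900·70600/25260000 = -145.1 MPa.

-145 MPa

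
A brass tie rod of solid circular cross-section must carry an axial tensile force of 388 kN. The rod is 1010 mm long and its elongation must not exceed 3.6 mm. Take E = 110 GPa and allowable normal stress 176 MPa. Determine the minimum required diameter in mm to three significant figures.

53.0 mm

Required area A ≥ P/σ_allow = 388000/176 = 2205 mm².
For a solid circular section, d ≥ √(4A/π) = 52.98 mm.
Elongation limit: A ≥ PL/(Eδ_allow) = 388000·1010/(110000·3.6) = 989.6 mm² ⇒ d ≥ 35.5 mm.
The stress limit governs.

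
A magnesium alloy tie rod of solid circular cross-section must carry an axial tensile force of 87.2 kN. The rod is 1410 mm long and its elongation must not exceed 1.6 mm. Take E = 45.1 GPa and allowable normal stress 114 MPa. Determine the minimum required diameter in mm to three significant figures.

46.6 mm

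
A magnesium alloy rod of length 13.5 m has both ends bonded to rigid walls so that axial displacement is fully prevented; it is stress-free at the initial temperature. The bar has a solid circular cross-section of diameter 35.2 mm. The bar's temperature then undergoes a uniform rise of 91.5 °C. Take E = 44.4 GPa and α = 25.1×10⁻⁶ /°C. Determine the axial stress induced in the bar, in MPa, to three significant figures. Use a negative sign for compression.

Free thermal expansion αLΔT = 25.1e-6 · 13500 · 91.5 = 31 mm.
The walls impose strain ε = −(31)/13500 = -2.2966e-03; σ = Eε = 44400 · -2.2966e-03 = -102 MPa.

-102 MPa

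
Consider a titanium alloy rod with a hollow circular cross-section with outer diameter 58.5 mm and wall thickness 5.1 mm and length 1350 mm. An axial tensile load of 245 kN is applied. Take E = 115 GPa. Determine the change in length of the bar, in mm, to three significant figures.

A = 855.6 mm².
δ_mech = NL/(AE) = 245000·1350/(855.6·115000) = 3.362 mm.

3.36 mm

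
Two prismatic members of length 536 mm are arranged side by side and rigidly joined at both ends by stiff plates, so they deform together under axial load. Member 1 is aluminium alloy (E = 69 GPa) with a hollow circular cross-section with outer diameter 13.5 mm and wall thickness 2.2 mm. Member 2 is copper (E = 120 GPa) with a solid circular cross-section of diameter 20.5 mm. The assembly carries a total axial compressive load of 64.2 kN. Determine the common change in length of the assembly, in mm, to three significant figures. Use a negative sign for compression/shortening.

-0.765 mm

A_1 = 78.1 mm².
A_2 = 330.1 mm².
Equal strain + equilibrium ⇒ each member carries load in proportion to AE: A₁E₁ = 5389000 N, A₂E₂ = 39610000 N, ΣAE = 45000000 N.
δ = PL/ΣAE = -64200·536/45000000 = -0.7648 mm.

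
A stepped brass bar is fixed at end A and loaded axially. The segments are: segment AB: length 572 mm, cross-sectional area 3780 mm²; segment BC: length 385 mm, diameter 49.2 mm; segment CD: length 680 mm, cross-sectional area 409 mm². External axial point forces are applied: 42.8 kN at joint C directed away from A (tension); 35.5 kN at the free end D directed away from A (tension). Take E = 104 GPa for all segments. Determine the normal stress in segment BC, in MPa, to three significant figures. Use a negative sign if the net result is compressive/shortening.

Internal axial forces (sectioning from the free end, tension +): N_CD = 35.5 kN, N_BC = 78.3 kN, N_AB = 78.3 kN.
A_BC = 1901 mm².
σ_BC = N_BC/A_BC = 78300/1901 = 41.19 MPa.

41.2 MPa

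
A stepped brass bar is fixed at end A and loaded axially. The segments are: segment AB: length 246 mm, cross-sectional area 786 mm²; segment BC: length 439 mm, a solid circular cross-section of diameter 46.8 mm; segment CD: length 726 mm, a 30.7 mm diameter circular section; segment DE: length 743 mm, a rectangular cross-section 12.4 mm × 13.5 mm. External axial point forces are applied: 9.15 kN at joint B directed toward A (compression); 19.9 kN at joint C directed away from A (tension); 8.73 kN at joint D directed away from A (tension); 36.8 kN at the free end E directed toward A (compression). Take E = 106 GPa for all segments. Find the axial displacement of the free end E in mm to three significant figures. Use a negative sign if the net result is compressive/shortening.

Internal axial forces (sectioning from the free end, tension +): N_DE = -36.8 kN, N_CD = -28.07 kN, N_BC = -8.17 kN, N_AB = -17.32 kN.
A_BC = 1720 mm².
A_CD = 740.2 mm².
A_DE = 167.4 mm².
δ_AB = -17320·246/(786·106000) = -0.05114 mm
δ_BC = -8170·439/(1720·106000) = -0.01967 mm
δ_CD = -28070·726/(740.2·106000) = -0.2597 mm
δ_DE = -36800·743/(167.4·106000) = -1.541 mm
δ = Σδ_i = -1.871 mm.

-1.87 mm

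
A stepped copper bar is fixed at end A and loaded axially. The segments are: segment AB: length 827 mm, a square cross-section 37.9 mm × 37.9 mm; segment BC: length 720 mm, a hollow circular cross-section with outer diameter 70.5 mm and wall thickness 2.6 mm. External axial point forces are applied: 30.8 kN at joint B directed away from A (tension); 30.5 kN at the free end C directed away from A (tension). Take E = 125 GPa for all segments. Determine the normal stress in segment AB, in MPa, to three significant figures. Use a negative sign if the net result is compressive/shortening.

42.7 MPa

Internal axial forces (sectioning from the free end, tension +): N_BC = 30.5 kN, N_AB = 61.3 kN.
A_AB = 1436 mm².
σ_AB = N_AB/A_AB = 61300/1436 = 42.68 MPa.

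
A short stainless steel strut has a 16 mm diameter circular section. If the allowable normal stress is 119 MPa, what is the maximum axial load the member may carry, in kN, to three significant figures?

A = 201.1 mm².
P_max = σ_allow · A = 119 · 201.1 = 23930 N = 23.93 kN.

23.9 kN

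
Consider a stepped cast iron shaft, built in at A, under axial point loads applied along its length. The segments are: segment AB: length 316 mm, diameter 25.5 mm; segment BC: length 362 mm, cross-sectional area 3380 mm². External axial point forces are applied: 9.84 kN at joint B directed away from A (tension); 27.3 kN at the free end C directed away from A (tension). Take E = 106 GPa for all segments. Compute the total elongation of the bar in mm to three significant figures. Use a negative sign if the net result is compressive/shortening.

Internal axial forces (sectioning from the free end, tension +): N_BC = 27.3 kN, N_AB = 37.14 kN.
A_AB = 510.7 mm².
δ_AB = 37140·316/(510.7·106000) = 0.2168 mm
δ_BC = 27300·362/(3380·106000) = 0.02758 mm
δ = Σδ_i = 0.2444 mm.

0.244 mm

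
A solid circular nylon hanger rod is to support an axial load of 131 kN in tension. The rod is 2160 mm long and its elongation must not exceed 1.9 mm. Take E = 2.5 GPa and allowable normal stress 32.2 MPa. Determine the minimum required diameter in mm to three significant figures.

Required area A ≥ P/σ_allow = 131000/32.2 = 4068 mm².
For a solid circular section, d ≥ √(4A/π) = 71.97 mm.
Elongation limit: A ≥ PL/(Eδ_allow) = 131000·2160/(2500·1.9) = 59570 mm² ⇒ d ≥ 275.4 mm.
The elongation limit governs.

275 mm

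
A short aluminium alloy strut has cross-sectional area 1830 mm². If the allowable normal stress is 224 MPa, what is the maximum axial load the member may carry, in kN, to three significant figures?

410 kN

P_max = σ_allow · A = 224 · 1830 = 409900 N = 409.9 kN.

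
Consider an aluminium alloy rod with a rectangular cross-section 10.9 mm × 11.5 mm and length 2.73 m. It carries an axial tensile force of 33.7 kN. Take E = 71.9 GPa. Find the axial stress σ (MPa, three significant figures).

269 MPa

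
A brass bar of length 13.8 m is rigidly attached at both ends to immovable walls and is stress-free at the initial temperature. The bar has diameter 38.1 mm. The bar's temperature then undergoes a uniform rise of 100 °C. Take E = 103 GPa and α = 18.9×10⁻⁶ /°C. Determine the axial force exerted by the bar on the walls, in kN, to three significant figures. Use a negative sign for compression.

-222 kN

Free thermal expansion αLΔT = 18.9e-6 · 13800 · 100 = 26.08 mm.
The walls impose strain ε = −(26.08)/13800 = -1.8900e-03; σ = Eε = 103000 · -1.8900e-03 = -194.7 MPa.
Wall reaction R = σ·A = -194.7·1140 = -221900 N = -221.9 kN.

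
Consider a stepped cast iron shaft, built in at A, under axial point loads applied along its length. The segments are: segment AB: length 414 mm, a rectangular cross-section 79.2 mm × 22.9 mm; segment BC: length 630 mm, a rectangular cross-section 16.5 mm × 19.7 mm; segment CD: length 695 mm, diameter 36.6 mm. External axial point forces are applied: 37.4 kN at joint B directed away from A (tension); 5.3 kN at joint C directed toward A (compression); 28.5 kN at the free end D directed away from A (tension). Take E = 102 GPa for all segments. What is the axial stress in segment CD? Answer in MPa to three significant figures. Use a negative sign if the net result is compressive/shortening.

27.1 MPa

Internal axial forces (sectioning from the free end, tension +): N_CD = 28.5 kN, N_BC = 23.2 kN, N_AB = 60.6 kN.
A_CD = 1052 mm².
σ_CD = N_CD/A_CD = 28500/1052 = 27.09 MPa.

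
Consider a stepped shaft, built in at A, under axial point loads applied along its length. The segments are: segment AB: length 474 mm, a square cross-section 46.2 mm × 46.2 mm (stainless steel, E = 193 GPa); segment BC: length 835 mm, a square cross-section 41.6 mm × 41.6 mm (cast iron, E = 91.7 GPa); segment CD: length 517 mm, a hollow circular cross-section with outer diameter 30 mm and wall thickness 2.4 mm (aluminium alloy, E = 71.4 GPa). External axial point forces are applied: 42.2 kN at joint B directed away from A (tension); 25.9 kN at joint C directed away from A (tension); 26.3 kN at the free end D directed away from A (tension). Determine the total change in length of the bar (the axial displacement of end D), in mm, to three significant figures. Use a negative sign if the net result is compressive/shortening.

1.30 mm

Internal axial forces (sectioning from the free end, tension +): N_CD = 26.3 kN, N_BC = 52.2 kN, N_AB = 94.4 kN.
A_AB = 2134 mm².
A_BC = 1731 mm².
A_CD = 208.1 mm².
δ_AB = 94400·474/(2134·193000) = 0.1086 mm
δ_BC = 52200·835/(1731·91700) = 0.2747 mm
δ_CD = 26300·517/(208.1·71400) = 0.9151 mm
δ = Σδ_i = 1.298 mm.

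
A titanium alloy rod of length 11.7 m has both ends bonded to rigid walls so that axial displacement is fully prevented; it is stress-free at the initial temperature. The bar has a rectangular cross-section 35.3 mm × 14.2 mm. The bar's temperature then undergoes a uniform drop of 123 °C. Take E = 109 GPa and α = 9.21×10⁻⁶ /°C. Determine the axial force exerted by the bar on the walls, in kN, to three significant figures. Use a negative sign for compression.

Free thermal expansion αLΔT = 9.21e-6 · 11700 · -123 = -13.25 mm.
The walls impose strain ε = −(-13.25)/11700 = 1.1328e-03; σ = Eε = 109000 · 1.1328e-03 = 123.5 MPa.
Wall reaction R = σ·A = 123.5·501.3 = 61890 N = 61.89 kN.

61.9 kN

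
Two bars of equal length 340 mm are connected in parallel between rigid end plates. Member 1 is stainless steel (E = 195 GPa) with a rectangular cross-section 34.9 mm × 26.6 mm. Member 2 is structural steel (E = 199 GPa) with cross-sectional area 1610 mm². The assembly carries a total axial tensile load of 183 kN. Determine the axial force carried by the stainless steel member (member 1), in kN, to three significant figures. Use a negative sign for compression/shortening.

A_1 = 928.3 mm².
Equal strain + equilibrium ⇒ each member carries load in proportion to AE: A₁E₁ = 181000000 N, A₂E₂ = 320400000 N, ΣAE = 501400000 N.
F₁ = P·A₁E₁/ΣAE = 183000·181000000/501400000 = 66070 N.

66.1 kN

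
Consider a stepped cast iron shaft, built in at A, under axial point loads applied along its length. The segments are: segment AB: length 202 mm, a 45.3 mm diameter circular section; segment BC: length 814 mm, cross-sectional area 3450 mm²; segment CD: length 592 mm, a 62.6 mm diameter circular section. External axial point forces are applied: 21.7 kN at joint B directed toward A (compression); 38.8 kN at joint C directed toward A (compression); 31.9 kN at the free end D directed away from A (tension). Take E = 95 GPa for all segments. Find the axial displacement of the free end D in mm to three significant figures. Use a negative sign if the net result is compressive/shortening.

0.00972 mm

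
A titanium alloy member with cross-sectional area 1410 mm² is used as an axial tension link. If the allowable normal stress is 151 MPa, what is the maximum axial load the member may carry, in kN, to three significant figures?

P_max = σ_allow · A = 151 · 1410 = 212900 N = 212.9 kN.

213 kN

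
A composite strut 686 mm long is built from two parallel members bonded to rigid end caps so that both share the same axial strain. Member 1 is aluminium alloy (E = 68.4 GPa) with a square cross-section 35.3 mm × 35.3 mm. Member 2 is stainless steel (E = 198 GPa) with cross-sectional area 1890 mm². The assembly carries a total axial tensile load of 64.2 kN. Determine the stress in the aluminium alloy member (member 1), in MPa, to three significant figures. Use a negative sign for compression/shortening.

9.56 MPa

A_1 = 1246 mm².
Equal strain + equilibrium ⇒ each member carries load in proportion to AE: A₁E₁ = 85230000 N, A₂E₂ = 374200000 N, ΣAE = 459500000 N.
σ₁ = P·E₁/ΣAE = 64200·68400/459500000 = 9.558 MPa.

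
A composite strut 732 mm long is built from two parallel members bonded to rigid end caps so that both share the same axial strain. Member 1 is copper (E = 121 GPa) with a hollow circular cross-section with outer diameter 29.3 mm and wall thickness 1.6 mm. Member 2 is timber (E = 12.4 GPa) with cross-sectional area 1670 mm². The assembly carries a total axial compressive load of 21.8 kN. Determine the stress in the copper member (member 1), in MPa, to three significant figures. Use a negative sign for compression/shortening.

A_1 = 139.2 mm².
Equal strain + equilibrium ⇒ each member carries load in proportion to AE: A₁E₁ = 16850000 N, A₂E₂ = 20710000 N, ΣAE = 37560000 N.
σ₁ = P·E₁/ΣAE = -21800·121000/37560000 = -70.24 MPa.

-70.2 MPa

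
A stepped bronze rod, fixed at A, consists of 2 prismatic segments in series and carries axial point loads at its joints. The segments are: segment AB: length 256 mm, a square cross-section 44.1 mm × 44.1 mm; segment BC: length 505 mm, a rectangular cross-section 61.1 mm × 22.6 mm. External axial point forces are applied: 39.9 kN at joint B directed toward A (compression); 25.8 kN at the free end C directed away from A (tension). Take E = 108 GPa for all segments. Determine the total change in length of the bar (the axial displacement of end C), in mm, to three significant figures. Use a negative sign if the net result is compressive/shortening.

Internal axial forces (sectioning from the free end, tension +): N_BC = 25.8 kN, N_AB = -14.1 kN.
A_AB = 1945 mm².
A_BC = 1381 mm².
δ_AB = -14100·256/(1945·108000) = -0.01719 mm
δ_BC = 25800·505/(1381·108000) = 0.08737 mm
δ = Σδ_i = 0.07018 mm.

0.0702 mm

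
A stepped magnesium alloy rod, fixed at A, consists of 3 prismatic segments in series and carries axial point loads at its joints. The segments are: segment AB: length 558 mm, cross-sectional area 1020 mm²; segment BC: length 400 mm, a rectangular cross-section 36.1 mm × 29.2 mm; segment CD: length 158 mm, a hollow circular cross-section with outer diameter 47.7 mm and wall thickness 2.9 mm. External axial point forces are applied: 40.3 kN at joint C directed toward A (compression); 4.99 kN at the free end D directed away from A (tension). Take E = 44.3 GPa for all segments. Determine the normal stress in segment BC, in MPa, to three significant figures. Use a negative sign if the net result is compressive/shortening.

Internal axial forces (sectioning from the free end, tension +): N_CD = 4.99 kN, N_BC = -35.31 kN, N_AB = -35.31 kN.
A_BC = 1054 mm².
σ_BC = N_BC/A_BC = -35310/1054 = -33.5 MPa.

-33.5 MPa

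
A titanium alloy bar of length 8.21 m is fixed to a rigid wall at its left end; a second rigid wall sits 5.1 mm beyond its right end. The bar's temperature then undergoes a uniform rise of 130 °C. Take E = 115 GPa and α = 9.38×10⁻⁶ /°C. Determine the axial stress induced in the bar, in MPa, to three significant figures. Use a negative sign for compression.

-68.8 MPa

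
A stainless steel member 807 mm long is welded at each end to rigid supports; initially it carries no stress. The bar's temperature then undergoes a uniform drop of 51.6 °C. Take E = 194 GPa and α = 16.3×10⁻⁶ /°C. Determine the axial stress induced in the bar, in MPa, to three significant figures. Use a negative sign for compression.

Free thermal expansion αLΔT = 16.3e-6 · 807 · -51.6 = -0.6788 mm.
The walls impose strain ε = −(-0.6788)/807 = 8.4108e-04; σ = Eε = 194000 · 8.4108e-04 = 163.2 MPa.

163 MPa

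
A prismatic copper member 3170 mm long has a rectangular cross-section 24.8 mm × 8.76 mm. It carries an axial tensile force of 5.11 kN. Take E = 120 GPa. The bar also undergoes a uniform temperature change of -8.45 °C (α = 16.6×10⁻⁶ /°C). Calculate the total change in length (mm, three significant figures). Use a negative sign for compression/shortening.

0.177 mm

A = 217.2 mm².
δ_mech = NL/(AE) = 5110·3170/(217.2·120000) = 0.6214 mm.
δ_thermal = αLΔT = 16.6e-6·3170·-8.45 = -0.4447 mm.
δ = δ_mech + δ_thermal = 0.1767 mm.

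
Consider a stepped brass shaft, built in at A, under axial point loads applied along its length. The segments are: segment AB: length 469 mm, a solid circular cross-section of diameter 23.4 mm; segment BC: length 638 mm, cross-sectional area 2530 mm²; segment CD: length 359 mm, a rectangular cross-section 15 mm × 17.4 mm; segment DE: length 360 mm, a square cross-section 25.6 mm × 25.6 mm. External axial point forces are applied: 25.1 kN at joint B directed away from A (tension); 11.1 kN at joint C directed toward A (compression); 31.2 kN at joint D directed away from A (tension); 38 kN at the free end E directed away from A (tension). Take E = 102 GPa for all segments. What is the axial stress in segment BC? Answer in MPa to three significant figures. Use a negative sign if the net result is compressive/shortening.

Internal axial forces (sectioning from the free end, tension +): N_DE = 38 kN, N_CD = 69.2 kN, N_BC = 58.1 kN, N_AB = 83.2 kN.
σ_BC = N_BC/A_BC = 58100/2530 = 22.96 MPa.

23.0 MPa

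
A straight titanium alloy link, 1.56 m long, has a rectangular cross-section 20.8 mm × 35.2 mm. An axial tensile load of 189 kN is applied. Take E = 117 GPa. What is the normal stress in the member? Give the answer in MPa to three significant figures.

A = 732.2 mm².
σ = N/A = 189000/732.2 = 258.1 MPa.

258 MPa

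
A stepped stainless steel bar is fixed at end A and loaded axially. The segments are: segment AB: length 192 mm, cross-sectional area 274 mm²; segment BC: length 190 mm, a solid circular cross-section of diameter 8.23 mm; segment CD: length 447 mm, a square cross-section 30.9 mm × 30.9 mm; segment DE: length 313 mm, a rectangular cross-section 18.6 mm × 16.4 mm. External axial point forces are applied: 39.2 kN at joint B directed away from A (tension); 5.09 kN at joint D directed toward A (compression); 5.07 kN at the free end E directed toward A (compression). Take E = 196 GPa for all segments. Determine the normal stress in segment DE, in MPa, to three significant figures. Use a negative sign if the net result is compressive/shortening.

Internal axial forces (sectioning from the free end, tension +): N_DE = -5.07 kN, N_CD = -10.16 kN, N_BC = -10.16 kN, N_AB = 29.04 kN.
A_DE = 305 mm².
σ_DE = N_DE/A_DE = -5070/305 = -16.62 MPa.

-16.6 MPa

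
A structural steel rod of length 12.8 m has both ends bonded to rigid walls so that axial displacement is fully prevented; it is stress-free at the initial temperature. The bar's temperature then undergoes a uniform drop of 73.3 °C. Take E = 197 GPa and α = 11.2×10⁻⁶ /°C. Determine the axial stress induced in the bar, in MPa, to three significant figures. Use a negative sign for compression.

162 MPa

Free thermal expansion αLΔT = 11.2e-6 · 12800 · -73.3 = -10.51 mm.
The walls impose strain ε = −(-10.51)/12800 = 8.2096e-04; σ = Eε = 197000 · 8.2096e-04 = 161.7 MPa.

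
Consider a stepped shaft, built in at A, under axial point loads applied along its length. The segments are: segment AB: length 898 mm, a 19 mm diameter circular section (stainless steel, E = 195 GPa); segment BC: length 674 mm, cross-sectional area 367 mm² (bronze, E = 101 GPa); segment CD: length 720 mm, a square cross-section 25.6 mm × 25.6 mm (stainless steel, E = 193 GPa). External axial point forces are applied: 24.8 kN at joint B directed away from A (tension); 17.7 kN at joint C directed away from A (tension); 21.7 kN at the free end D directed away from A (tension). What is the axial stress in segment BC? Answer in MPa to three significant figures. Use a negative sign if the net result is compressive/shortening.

107 MPa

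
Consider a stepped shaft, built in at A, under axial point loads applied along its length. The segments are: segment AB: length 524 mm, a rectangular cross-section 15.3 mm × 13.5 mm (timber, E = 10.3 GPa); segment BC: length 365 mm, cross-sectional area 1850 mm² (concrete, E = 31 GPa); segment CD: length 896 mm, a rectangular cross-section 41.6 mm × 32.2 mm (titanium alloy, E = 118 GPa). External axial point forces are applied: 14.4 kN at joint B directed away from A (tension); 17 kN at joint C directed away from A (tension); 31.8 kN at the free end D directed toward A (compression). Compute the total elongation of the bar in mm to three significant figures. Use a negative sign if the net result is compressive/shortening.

-0.373 mm

Internal axial forces (sectioning from the free end, tension +): N_CD = -31.8 kN, N_BC = -14.8 kN, N_AB = -0.4 kN.
A_AB = 206.6 mm².
A_CD = 1340 mm².
δ_AB = -400·524/(206.6·10300) = -0.09852 mm
δ_BC = -14800·365/(1850·31000) = -0.09419 mm
δ_CD = -31800·896/(1340·118000) = -0.1803 mm
δ = Σδ_i = -0.373 mm.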